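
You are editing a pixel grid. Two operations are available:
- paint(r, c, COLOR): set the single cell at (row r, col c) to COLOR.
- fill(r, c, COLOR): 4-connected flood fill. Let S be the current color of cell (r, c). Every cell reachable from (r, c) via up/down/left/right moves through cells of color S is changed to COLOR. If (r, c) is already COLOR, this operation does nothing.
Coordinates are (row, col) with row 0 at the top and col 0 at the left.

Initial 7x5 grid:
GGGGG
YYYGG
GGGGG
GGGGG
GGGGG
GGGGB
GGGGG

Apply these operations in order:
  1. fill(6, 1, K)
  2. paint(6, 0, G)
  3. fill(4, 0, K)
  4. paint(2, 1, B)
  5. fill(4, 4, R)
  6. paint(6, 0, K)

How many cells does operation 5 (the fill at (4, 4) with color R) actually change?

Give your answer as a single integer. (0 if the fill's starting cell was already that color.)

After op 1 fill(6,1,K) [31 cells changed]:
KKKKK
YYYKK
KKKKK
KKKKK
KKKKK
KKKKB
KKKKK
After op 2 paint(6,0,G):
KKKKK
YYYKK
KKKKK
KKKKK
KKKKK
KKKKB
GKKKK
After op 3 fill(4,0,K) [0 cells changed]:
KKKKK
YYYKK
KKKKK
KKKKK
KKKKK
KKKKB
GKKKK
After op 4 paint(2,1,B):
KKKKK
YYYKK
KBKKK
KKKKK
KKKKK
KKKKB
GKKKK
After op 5 fill(4,4,R) [29 cells changed]:
RRRRR
YYYRR
RBRRR
RRRRR
RRRRR
RRRRB
GRRRR

Answer: 29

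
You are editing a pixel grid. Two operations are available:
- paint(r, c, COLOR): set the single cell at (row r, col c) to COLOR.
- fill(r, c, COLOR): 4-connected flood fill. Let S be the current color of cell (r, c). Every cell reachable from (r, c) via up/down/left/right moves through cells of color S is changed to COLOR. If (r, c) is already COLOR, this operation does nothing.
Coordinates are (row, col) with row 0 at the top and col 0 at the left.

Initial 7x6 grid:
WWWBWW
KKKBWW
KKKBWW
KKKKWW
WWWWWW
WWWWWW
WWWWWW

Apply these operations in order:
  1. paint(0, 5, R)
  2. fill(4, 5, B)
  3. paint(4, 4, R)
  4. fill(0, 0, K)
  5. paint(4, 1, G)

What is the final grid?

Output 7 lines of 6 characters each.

After op 1 paint(0,5,R):
WWWBWR
KKKBWW
KKKBWW
KKKKWW
WWWWWW
WWWWWW
WWWWWW
After op 2 fill(4,5,B) [25 cells changed]:
WWWBBR
KKKBBB
KKKBBB
KKKKBB
BBBBBB
BBBBBB
BBBBBB
After op 3 paint(4,4,R):
WWWBBR
KKKBBB
KKKBBB
KKKKBB
BBBBRB
BBBBBB
BBBBBB
After op 4 fill(0,0,K) [3 cells changed]:
KKKBBR
KKKBBB
KKKBBB
KKKKBB
BBBBRB
BBBBBB
BBBBBB
After op 5 paint(4,1,G):
KKKBBR
KKKBBB
KKKBBB
KKKKBB
BGBBRB
BBBBBB
BBBBBB

Answer: KKKBBR
KKKBBB
KKKBBB
KKKKBB
BGBBRB
BBBBBB
BBBBBB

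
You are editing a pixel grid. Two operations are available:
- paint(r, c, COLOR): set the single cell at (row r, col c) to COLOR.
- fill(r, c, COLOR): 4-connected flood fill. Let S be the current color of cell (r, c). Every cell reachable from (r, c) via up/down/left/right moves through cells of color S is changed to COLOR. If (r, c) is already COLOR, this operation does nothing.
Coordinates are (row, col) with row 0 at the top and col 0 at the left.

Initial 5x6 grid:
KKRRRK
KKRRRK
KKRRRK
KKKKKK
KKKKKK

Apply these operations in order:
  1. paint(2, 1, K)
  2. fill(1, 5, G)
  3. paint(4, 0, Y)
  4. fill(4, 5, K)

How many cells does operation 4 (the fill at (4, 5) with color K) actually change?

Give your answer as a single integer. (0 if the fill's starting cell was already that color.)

Answer: 20

Derivation:
After op 1 paint(2,1,K):
KKRRRK
KKRRRK
KKRRRK
KKKKKK
KKKKKK
After op 2 fill(1,5,G) [21 cells changed]:
GGRRRG
GGRRRG
GGRRRG
GGGGGG
GGGGGG
After op 3 paint(4,0,Y):
GGRRRG
GGRRRG
GGRRRG
GGGGGG
YGGGGG
After op 4 fill(4,5,K) [20 cells changed]:
KKRRRK
KKRRRK
KKRRRK
KKKKKK
YKKKKK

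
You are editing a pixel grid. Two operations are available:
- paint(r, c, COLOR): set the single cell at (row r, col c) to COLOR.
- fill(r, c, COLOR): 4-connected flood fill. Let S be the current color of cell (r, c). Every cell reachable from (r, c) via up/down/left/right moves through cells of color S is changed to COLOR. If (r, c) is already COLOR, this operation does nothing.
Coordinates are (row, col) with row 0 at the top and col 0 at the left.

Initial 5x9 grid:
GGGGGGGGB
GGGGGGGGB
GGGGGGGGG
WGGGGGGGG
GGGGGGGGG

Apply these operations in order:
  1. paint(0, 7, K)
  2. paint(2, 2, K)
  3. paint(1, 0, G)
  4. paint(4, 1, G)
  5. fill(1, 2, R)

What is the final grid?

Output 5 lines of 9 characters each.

After op 1 paint(0,7,K):
GGGGGGGKB
GGGGGGGGB
GGGGGGGGG
WGGGGGGGG
GGGGGGGGG
After op 2 paint(2,2,K):
GGGGGGGKB
GGGGGGGGB
GGKGGGGGG
WGGGGGGGG
GGGGGGGGG
After op 3 paint(1,0,G):
GGGGGGGKB
GGGGGGGGB
GGKGGGGGG
WGGGGGGGG
GGGGGGGGG
After op 4 paint(4,1,G):
GGGGGGGKB
GGGGGGGGB
GGKGGGGGG
WGGGGGGGG
GGGGGGGGG
After op 5 fill(1,2,R) [40 cells changed]:
RRRRRRRKB
RRRRRRRRB
RRKRRRRRR
WRRRRRRRR
RRRRRRRRR

Answer: RRRRRRRKB
RRRRRRRRB
RRKRRRRRR
WRRRRRRRR
RRRRRRRRR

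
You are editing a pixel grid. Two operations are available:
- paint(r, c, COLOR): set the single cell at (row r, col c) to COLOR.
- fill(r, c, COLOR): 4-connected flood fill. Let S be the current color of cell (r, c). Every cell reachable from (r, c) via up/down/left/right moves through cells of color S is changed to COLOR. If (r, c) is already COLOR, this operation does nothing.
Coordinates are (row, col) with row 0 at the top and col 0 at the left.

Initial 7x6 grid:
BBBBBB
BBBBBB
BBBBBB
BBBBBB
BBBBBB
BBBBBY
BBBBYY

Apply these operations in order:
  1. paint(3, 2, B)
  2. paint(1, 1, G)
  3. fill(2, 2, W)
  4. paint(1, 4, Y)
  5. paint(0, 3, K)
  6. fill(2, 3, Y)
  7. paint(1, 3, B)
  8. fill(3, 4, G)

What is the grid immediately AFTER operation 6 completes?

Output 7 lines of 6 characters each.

Answer: YYYKYY
YGYYYY
YYYYYY
YYYYYY
YYYYYY
YYYYYY
YYYYYY

Derivation:
After op 1 paint(3,2,B):
BBBBBB
BBBBBB
BBBBBB
BBBBBB
BBBBBB
BBBBBY
BBBBYY
After op 2 paint(1,1,G):
BBBBBB
BGBBBB
BBBBBB
BBBBBB
BBBBBB
BBBBBY
BBBBYY
After op 3 fill(2,2,W) [38 cells changed]:
WWWWWW
WGWWWW
WWWWWW
WWWWWW
WWWWWW
WWWWWY
WWWWYY
After op 4 paint(1,4,Y):
WWWWWW
WGWWYW
WWWWWW
WWWWWW
WWWWWW
WWWWWY
WWWWYY
After op 5 paint(0,3,K):
WWWKWW
WGWWYW
WWWWWW
WWWWWW
WWWWWW
WWWWWY
WWWWYY
After op 6 fill(2,3,Y) [36 cells changed]:
YYYKYY
YGYYYY
YYYYYY
YYYYYY
YYYYYY
YYYYYY
YYYYYY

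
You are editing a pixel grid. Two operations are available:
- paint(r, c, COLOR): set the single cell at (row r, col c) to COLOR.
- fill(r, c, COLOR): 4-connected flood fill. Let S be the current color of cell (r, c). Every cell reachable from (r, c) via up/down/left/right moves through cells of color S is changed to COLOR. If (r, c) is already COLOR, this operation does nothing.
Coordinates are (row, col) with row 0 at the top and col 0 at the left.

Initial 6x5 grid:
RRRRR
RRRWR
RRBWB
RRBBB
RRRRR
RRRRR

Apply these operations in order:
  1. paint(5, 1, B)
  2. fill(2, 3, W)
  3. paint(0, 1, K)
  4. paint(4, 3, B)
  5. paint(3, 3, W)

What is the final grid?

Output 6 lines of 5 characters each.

After op 1 paint(5,1,B):
RRRRR
RRRWR
RRBWB
RRBBB
RRRRR
RBRRR
After op 2 fill(2,3,W) [0 cells changed]:
RRRRR
RRRWR
RRBWB
RRBBB
RRRRR
RBRRR
After op 3 paint(0,1,K):
RKRRR
RRRWR
RRBWB
RRBBB
RRRRR
RBRRR
After op 4 paint(4,3,B):
RKRRR
RRRWR
RRBWB
RRBBB
RRRBR
RBRRR
After op 5 paint(3,3,W):
RKRRR
RRRWR
RRBWB
RRBWB
RRRBR
RBRRR

Answer: RKRRR
RRRWR
RRBWB
RRBWB
RRRBR
RBRRR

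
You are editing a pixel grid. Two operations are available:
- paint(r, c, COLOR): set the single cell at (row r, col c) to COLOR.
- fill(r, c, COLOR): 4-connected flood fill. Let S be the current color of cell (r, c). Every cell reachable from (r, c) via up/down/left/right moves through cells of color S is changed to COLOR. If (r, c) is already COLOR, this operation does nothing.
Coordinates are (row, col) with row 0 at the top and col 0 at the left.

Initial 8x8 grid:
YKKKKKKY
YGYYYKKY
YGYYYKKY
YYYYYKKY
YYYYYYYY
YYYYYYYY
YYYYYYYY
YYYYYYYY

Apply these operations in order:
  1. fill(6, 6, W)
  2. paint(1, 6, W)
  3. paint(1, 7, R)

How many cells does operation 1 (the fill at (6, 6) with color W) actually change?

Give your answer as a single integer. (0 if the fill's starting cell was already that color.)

After op 1 fill(6,6,W) [50 cells changed]:
WKKKKKKW
WGWWWKKW
WGWWWKKW
WWWWWKKW
WWWWWWWW
WWWWWWWW
WWWWWWWW
WWWWWWWW

Answer: 50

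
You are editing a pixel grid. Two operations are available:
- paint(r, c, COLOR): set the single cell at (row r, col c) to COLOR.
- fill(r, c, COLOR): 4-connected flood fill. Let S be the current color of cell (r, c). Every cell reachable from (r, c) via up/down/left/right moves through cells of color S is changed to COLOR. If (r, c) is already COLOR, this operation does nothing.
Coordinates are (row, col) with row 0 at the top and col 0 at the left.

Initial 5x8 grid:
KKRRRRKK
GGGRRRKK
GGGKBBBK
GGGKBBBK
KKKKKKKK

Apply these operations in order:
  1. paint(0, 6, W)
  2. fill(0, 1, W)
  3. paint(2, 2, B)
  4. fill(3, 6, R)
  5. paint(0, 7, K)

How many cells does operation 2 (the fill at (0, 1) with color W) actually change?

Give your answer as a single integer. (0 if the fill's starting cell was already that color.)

Answer: 2

Derivation:
After op 1 paint(0,6,W):
KKRRRRWK
GGGRRRKK
GGGKBBBK
GGGKBBBK
KKKKKKKK
After op 2 fill(0,1,W) [2 cells changed]:
WWRRRRWK
GGGRRRKK
GGGKBBBK
GGGKBBBK
KKKKKKKK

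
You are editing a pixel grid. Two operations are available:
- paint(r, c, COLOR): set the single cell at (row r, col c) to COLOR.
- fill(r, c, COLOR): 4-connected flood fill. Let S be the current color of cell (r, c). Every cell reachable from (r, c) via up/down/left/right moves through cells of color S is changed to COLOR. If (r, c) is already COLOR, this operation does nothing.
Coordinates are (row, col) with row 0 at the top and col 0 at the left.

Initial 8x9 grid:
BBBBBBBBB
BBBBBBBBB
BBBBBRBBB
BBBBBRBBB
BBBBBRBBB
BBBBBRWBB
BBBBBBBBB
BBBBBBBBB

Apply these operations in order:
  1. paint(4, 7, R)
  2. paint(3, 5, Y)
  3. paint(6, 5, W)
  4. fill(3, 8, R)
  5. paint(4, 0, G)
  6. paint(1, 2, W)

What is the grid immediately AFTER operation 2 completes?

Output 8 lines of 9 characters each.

Answer: BBBBBBBBB
BBBBBBBBB
BBBBBRBBB
BBBBBYBBB
BBBBBRBRB
BBBBBRWBB
BBBBBBBBB
BBBBBBBBB

Derivation:
After op 1 paint(4,7,R):
BBBBBBBBB
BBBBBBBBB
BBBBBRBBB
BBBBBRBBB
BBBBBRBRB
BBBBBRWBB
BBBBBBBBB
BBBBBBBBB
After op 2 paint(3,5,Y):
BBBBBBBBB
BBBBBBBBB
BBBBBRBBB
BBBBBYBBB
BBBBBRBRB
BBBBBRWBB
BBBBBBBBB
BBBBBBBBB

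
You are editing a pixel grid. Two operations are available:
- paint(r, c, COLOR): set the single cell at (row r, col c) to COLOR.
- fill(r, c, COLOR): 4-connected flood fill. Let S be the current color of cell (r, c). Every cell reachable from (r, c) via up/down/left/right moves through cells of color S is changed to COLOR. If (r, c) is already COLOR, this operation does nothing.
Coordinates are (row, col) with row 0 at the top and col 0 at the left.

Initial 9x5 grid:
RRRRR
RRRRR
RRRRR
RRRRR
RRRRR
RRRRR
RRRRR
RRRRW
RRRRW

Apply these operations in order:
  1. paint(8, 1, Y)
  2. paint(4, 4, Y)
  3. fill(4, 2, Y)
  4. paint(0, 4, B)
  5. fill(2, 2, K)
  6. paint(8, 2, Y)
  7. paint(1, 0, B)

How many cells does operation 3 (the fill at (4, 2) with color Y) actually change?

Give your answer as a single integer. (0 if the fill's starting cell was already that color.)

Answer: 41

Derivation:
After op 1 paint(8,1,Y):
RRRRR
RRRRR
RRRRR
RRRRR
RRRRR
RRRRR
RRRRR
RRRRW
RYRRW
After op 2 paint(4,4,Y):
RRRRR
RRRRR
RRRRR
RRRRR
RRRRY
RRRRR
RRRRR
RRRRW
RYRRW
After op 3 fill(4,2,Y) [41 cells changed]:
YYYYY
YYYYY
YYYYY
YYYYY
YYYYY
YYYYY
YYYYY
YYYYW
YYYYW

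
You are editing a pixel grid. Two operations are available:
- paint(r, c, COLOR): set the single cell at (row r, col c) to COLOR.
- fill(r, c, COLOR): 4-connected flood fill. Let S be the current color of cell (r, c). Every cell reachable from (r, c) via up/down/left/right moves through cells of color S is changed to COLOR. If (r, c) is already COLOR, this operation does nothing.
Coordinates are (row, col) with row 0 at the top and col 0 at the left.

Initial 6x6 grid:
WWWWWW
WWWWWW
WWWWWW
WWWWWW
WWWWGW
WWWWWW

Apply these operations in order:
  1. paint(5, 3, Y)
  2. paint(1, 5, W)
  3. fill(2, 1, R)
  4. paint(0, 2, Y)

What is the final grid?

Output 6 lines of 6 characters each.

Answer: RRYRRR
RRRRRR
RRRRRR
RRRRRR
RRRRGR
RRRYRR

Derivation:
After op 1 paint(5,3,Y):
WWWWWW
WWWWWW
WWWWWW
WWWWWW
WWWWGW
WWWYWW
After op 2 paint(1,5,W):
WWWWWW
WWWWWW
WWWWWW
WWWWWW
WWWWGW
WWWYWW
After op 3 fill(2,1,R) [34 cells changed]:
RRRRRR
RRRRRR
RRRRRR
RRRRRR
RRRRGR
RRRYRR
After op 4 paint(0,2,Y):
RRYRRR
RRRRRR
RRRRRR
RRRRRR
RRRRGR
RRRYRR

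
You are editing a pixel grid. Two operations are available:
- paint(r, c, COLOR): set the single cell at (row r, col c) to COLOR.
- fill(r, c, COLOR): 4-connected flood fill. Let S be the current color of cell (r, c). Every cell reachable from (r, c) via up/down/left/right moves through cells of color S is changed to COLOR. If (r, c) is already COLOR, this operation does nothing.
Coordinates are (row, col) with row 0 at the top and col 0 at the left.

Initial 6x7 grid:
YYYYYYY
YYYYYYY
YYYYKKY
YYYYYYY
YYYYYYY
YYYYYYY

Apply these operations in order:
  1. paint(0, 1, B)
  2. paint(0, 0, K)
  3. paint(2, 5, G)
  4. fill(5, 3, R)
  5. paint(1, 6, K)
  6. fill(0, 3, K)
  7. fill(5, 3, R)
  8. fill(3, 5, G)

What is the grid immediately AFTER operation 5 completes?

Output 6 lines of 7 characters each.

After op 1 paint(0,1,B):
YBYYYYY
YYYYYYY
YYYYKKY
YYYYYYY
YYYYYYY
YYYYYYY
After op 2 paint(0,0,K):
KBYYYYY
YYYYYYY
YYYYKKY
YYYYYYY
YYYYYYY
YYYYYYY
After op 3 paint(2,5,G):
KBYYYYY
YYYYYYY
YYYYKGY
YYYYYYY
YYYYYYY
YYYYYYY
After op 4 fill(5,3,R) [38 cells changed]:
KBRRRRR
RRRRRRR
RRRRKGR
RRRRRRR
RRRRRRR
RRRRRRR
After op 5 paint(1,6,K):
KBRRRRR
RRRRRRK
RRRRKGR
RRRRRRR
RRRRRRR
RRRRRRR

Answer: KBRRRRR
RRRRRRK
RRRRKGR
RRRRRRR
RRRRRRR
RRRRRRR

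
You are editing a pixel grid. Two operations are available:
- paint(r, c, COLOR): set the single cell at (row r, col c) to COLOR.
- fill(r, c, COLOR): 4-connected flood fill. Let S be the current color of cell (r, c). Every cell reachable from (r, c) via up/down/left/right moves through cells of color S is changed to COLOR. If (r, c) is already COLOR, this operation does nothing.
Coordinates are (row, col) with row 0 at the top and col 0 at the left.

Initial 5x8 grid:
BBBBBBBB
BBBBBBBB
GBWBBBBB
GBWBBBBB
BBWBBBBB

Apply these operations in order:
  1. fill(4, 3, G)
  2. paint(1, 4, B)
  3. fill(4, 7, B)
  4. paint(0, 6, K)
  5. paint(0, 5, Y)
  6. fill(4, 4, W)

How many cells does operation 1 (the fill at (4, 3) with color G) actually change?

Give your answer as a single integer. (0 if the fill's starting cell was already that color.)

After op 1 fill(4,3,G) [35 cells changed]:
GGGGGGGG
GGGGGGGG
GGWGGGGG
GGWGGGGG
GGWGGGGG

Answer: 35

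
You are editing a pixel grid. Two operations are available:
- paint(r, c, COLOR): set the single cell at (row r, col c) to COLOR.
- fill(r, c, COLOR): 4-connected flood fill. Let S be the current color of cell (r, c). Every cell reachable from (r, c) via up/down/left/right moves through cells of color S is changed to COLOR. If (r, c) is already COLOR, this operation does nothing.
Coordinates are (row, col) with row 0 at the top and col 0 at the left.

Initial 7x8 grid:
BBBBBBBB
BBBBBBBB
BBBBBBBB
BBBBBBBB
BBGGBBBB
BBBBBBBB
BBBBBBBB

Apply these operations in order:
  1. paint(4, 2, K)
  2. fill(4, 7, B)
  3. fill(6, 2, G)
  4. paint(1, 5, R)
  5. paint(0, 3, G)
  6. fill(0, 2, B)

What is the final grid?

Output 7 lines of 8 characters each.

After op 1 paint(4,2,K):
BBBBBBBB
BBBBBBBB
BBBBBBBB
BBBBBBBB
BBKGBBBB
BBBBBBBB
BBBBBBBB
After op 2 fill(4,7,B) [0 cells changed]:
BBBBBBBB
BBBBBBBB
BBBBBBBB
BBBBBBBB
BBKGBBBB
BBBBBBBB
BBBBBBBB
After op 3 fill(6,2,G) [54 cells changed]:
GGGGGGGG
GGGGGGGG
GGGGGGGG
GGGGGGGG
GGKGGGGG
GGGGGGGG
GGGGGGGG
After op 4 paint(1,5,R):
GGGGGGGG
GGGGGRGG
GGGGGGGG
GGGGGGGG
GGKGGGGG
GGGGGGGG
GGGGGGGG
After op 5 paint(0,3,G):
GGGGGGGG
GGGGGRGG
GGGGGGGG
GGGGGGGG
GGKGGGGG
GGGGGGGG
GGGGGGGG
After op 6 fill(0,2,B) [54 cells changed]:
BBBBBBBB
BBBBBRBB
BBBBBBBB
BBBBBBBB
BBKBBBBB
BBBBBBBB
BBBBBBBB

Answer: BBBBBBBB
BBBBBRBB
BBBBBBBB
BBBBBBBB
BBKBBBBB
BBBBBBBB
BBBBBBBB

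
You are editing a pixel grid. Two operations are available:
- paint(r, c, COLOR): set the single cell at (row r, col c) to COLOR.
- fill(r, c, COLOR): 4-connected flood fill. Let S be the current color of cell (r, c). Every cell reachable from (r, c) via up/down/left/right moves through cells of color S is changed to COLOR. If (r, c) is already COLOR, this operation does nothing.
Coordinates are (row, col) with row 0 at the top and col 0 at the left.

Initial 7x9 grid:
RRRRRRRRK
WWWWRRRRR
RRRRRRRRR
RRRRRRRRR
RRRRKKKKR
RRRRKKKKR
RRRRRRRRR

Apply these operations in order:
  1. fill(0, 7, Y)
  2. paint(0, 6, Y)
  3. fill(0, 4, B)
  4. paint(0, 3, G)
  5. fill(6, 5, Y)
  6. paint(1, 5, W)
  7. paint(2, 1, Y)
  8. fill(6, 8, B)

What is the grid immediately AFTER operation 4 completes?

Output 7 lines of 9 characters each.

After op 1 fill(0,7,Y) [50 cells changed]:
YYYYYYYYK
WWWWYYYYY
YYYYYYYYY
YYYYYYYYY
YYYYKKKKY
YYYYKKKKY
YYYYYYYYY
After op 2 paint(0,6,Y):
YYYYYYYYK
WWWWYYYYY
YYYYYYYYY
YYYYYYYYY
YYYYKKKKY
YYYYKKKKY
YYYYYYYYY
After op 3 fill(0,4,B) [50 cells changed]:
BBBBBBBBK
WWWWBBBBB
BBBBBBBBB
BBBBBBBBB
BBBBKKKKB
BBBBKKKKB
BBBBBBBBB
After op 4 paint(0,3,G):
BBBGBBBBK
WWWWBBBBB
BBBBBBBBB
BBBBBBBBB
BBBBKKKKB
BBBBKKKKB
BBBBBBBBB

Answer: BBBGBBBBK
WWWWBBBBB
BBBBBBBBB
BBBBBBBBB
BBBBKKKKB
BBBBKKKKB
BBBBBBBBB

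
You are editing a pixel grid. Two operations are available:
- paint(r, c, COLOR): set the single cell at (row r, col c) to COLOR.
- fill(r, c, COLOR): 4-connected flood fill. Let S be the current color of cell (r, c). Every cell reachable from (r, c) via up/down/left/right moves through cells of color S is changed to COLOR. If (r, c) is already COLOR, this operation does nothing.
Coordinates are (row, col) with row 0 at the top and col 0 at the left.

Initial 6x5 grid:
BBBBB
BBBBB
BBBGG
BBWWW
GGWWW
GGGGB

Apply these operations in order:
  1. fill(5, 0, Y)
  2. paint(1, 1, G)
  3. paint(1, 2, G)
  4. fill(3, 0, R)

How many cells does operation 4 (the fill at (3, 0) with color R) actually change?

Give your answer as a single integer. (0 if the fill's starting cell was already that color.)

After op 1 fill(5,0,Y) [6 cells changed]:
BBBBB
BBBBB
BBBGG
BBWWW
YYWWW
YYYYB
After op 2 paint(1,1,G):
BBBBB
BGBBB
BBBGG
BBWWW
YYWWW
YYYYB
After op 3 paint(1,2,G):
BBBBB
BGGBB
BBBGG
BBWWW
YYWWW
YYYYB
After op 4 fill(3,0,R) [13 cells changed]:
RRRRR
RGGRR
RRRGG
RRWWW
YYWWW
YYYYB

Answer: 13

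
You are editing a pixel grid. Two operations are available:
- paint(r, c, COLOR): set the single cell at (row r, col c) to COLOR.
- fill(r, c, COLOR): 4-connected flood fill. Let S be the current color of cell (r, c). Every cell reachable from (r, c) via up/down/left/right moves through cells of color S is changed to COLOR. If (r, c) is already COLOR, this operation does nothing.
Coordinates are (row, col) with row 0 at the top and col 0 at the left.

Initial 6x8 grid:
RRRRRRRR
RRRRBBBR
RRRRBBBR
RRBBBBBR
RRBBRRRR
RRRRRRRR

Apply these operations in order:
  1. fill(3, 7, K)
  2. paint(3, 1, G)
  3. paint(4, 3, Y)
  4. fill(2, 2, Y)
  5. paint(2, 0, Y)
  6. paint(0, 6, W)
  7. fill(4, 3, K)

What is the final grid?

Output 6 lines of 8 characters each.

After op 1 fill(3,7,K) [35 cells changed]:
KKKKKKKK
KKKKBBBK
KKKKBBBK
KKBBBBBK
KKBBKKKK
KKKKKKKK
After op 2 paint(3,1,G):
KKKKKKKK
KKKKBBBK
KKKKBBBK
KGBBBBBK
KKBBKKKK
KKKKKKKK
After op 3 paint(4,3,Y):
KKKKKKKK
KKKKBBBK
KKKKBBBK
KGBBBBBK
KKBYKKKK
KKKKKKKK
After op 4 fill(2,2,Y) [34 cells changed]:
YYYYYYYY
YYYYBBBY
YYYYBBBY
YGBBBBBY
YYBYYYYY
YYYYYYYY
After op 5 paint(2,0,Y):
YYYYYYYY
YYYYBBBY
YYYYBBBY
YGBBBBBY
YYBYYYYY
YYYYYYYY
After op 6 paint(0,6,W):
YYYYYYWY
YYYYBBBY
YYYYBBBY
YGBBBBBY
YYBYYYYY
YYYYYYYY
After op 7 fill(4,3,K) [34 cells changed]:
KKKKKKWK
KKKKBBBK
KKKKBBBK
KGBBBBBK
KKBKKKKK
KKKKKKKK

Answer: KKKKKKWK
KKKKBBBK
KKKKBBBK
KGBBBBBK
KKBKKKKK
KKKKKKKK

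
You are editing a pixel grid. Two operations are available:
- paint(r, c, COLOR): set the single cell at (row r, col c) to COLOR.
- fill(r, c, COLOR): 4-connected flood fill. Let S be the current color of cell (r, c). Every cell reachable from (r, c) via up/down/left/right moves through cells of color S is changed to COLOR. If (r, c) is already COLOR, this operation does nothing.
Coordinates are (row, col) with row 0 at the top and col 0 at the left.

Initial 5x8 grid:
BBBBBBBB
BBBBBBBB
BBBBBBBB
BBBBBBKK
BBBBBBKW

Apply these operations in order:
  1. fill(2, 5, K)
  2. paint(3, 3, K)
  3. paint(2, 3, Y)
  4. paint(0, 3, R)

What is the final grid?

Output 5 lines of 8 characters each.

After op 1 fill(2,5,K) [36 cells changed]:
KKKKKKKK
KKKKKKKK
KKKKKKKK
KKKKKKKK
KKKKKKKW
After op 2 paint(3,3,K):
KKKKKKKK
KKKKKKKK
KKKKKKKK
KKKKKKKK
KKKKKKKW
After op 3 paint(2,3,Y):
KKKKKKKK
KKKKKKKK
KKKYKKKK
KKKKKKKK
KKKKKKKW
After op 4 paint(0,3,R):
KKKRKKKK
KKKKKKKK
KKKYKKKK
KKKKKKKK
KKKKKKKW

Answer: KKKRKKKK
KKKKKKKK
KKKYKKKK
KKKKKKKK
KKKKKKKW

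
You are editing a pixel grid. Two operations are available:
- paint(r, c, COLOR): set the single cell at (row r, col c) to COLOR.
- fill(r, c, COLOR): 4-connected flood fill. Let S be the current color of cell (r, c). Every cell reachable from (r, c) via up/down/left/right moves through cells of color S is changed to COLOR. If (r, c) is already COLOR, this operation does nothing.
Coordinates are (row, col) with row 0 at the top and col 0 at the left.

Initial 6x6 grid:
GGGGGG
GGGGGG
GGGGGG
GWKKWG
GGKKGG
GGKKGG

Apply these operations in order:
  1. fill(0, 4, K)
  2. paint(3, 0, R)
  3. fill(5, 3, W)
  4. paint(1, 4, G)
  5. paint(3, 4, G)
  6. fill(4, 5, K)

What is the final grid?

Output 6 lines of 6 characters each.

Answer: KKKKKK
KKKKGK
KKKKKK
RKKKGK
KKKKKK
KKKKKK

Derivation:
After op 1 fill(0,4,K) [28 cells changed]:
KKKKKK
KKKKKK
KKKKKK
KWKKWK
KKKKKK
KKKKKK
After op 2 paint(3,0,R):
KKKKKK
KKKKKK
KKKKKK
RWKKWK
KKKKKK
KKKKKK
After op 3 fill(5,3,W) [33 cells changed]:
WWWWWW
WWWWWW
WWWWWW
RWWWWW
WWWWWW
WWWWWW
After op 4 paint(1,4,G):
WWWWWW
WWWWGW
WWWWWW
RWWWWW
WWWWWW
WWWWWW
After op 5 paint(3,4,G):
WWWWWW
WWWWGW
WWWWWW
RWWWGW
WWWWWW
WWWWWW
After op 6 fill(4,5,K) [33 cells changed]:
KKKKKK
KKKKGK
KKKKKK
RKKKGK
KKKKKK
KKKKKK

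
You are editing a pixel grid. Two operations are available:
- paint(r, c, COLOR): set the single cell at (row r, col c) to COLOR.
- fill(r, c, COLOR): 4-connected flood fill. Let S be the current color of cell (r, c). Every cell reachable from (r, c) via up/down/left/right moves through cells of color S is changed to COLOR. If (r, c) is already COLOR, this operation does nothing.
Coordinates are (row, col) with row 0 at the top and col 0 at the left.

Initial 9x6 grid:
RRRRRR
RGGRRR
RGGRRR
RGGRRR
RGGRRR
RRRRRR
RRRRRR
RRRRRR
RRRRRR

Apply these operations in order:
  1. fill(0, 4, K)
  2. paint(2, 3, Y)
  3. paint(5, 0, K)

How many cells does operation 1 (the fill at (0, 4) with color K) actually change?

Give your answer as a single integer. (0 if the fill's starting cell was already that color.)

Answer: 46

Derivation:
After op 1 fill(0,4,K) [46 cells changed]:
KKKKKK
KGGKKK
KGGKKK
KGGKKK
KGGKKK
KKKKKK
KKKKKK
KKKKKK
KKKKKK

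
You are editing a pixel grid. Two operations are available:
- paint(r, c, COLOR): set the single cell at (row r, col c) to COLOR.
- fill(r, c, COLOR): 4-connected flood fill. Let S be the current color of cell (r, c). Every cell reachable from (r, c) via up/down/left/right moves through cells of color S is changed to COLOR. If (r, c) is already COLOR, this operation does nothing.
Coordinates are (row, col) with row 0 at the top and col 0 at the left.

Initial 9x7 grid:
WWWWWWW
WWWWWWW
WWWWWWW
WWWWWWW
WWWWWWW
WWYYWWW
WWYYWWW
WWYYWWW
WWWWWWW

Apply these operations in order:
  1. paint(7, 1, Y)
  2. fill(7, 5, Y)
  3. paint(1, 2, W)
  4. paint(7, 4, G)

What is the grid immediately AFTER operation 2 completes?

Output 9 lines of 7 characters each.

Answer: YYYYYYY
YYYYYYY
YYYYYYY
YYYYYYY
YYYYYYY
YYYYYYY
YYYYYYY
YYYYYYY
YYYYYYY

Derivation:
After op 1 paint(7,1,Y):
WWWWWWW
WWWWWWW
WWWWWWW
WWWWWWW
WWWWWWW
WWYYWWW
WWYYWWW
WYYYWWW
WWWWWWW
After op 2 fill(7,5,Y) [56 cells changed]:
YYYYYYY
YYYYYYY
YYYYYYY
YYYYYYY
YYYYYYY
YYYYYYY
YYYYYYY
YYYYYYY
YYYYYYY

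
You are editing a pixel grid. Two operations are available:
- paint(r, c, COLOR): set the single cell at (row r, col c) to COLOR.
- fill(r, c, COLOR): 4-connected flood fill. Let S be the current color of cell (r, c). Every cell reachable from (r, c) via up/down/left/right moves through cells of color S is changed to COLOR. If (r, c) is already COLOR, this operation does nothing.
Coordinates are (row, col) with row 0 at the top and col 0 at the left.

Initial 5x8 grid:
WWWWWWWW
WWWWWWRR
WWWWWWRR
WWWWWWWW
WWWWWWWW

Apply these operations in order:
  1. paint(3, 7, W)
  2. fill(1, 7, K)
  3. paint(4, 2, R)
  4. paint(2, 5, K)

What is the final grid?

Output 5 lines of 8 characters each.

After op 1 paint(3,7,W):
WWWWWWWW
WWWWWWRR
WWWWWWRR
WWWWWWWW
WWWWWWWW
After op 2 fill(1,7,K) [4 cells changed]:
WWWWWWWW
WWWWWWKK
WWWWWWKK
WWWWWWWW
WWWWWWWW
After op 3 paint(4,2,R):
WWWWWWWW
WWWWWWKK
WWWWWWKK
WWWWWWWW
WWRWWWWW
After op 4 paint(2,5,K):
WWWWWWWW
WWWWWWKK
WWWWWKKK
WWWWWWWW
WWRWWWWW

Answer: WWWWWWWW
WWWWWWKK
WWWWWKKK
WWWWWWWW
WWRWWWWW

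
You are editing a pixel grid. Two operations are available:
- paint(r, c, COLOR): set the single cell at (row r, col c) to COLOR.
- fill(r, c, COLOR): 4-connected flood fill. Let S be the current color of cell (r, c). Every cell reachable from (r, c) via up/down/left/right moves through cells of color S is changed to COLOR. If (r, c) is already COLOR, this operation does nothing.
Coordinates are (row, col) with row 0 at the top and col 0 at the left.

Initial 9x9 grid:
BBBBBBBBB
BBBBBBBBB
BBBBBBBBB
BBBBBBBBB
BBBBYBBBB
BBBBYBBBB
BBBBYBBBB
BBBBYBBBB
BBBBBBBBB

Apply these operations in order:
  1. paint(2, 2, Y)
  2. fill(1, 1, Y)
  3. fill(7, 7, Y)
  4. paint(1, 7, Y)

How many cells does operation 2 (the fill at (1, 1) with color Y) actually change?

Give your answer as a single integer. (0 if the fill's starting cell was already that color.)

Answer: 76

Derivation:
After op 1 paint(2,2,Y):
BBBBBBBBB
BBBBBBBBB
BBYBBBBBB
BBBBBBBBB
BBBBYBBBB
BBBBYBBBB
BBBBYBBBB
BBBBYBBBB
BBBBBBBBB
After op 2 fill(1,1,Y) [76 cells changed]:
YYYYYYYYY
YYYYYYYYY
YYYYYYYYY
YYYYYYYYY
YYYYYYYYY
YYYYYYYYY
YYYYYYYYY
YYYYYYYYY
YYYYYYYYY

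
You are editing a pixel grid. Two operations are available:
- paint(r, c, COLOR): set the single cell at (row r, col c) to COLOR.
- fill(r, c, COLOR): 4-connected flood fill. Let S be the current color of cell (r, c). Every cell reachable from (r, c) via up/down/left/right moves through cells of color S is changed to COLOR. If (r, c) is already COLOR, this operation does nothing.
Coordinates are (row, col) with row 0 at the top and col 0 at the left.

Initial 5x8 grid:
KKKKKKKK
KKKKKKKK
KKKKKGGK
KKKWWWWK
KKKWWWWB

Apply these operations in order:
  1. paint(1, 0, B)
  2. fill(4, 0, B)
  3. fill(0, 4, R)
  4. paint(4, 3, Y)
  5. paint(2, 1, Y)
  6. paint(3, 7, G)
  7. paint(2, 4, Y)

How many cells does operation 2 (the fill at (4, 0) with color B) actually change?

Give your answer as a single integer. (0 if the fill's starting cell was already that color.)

Answer: 28

Derivation:
After op 1 paint(1,0,B):
KKKKKKKK
BKKKKKKK
KKKKKGGK
KKKWWWWK
KKKWWWWB
After op 2 fill(4,0,B) [28 cells changed]:
BBBBBBBB
BBBBBBBB
BBBBBGGB
BBBWWWWB
BBBWWWWB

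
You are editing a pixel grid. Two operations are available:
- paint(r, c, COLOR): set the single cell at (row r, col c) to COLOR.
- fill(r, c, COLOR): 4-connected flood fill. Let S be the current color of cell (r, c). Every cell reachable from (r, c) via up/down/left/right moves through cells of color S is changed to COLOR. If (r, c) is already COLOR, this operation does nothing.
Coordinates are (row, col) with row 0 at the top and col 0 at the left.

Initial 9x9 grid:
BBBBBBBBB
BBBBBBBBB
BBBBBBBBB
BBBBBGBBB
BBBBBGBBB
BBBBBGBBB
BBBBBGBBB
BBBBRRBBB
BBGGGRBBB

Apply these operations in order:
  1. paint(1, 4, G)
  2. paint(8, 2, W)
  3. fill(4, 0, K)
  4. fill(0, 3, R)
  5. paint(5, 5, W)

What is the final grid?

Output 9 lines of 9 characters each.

After op 1 paint(1,4,G):
BBBBBBBBB
BBBBGBBBB
BBBBBBBBB
BBBBBGBBB
BBBBBGBBB
BBBBBGBBB
BBBBBGBBB
BBBBRRBBB
BBGGGRBBB
After op 2 paint(8,2,W):
BBBBBBBBB
BBBBGBBBB
BBBBBBBBB
BBBBBGBBB
BBBBBGBBB
BBBBBGBBB
BBBBBGBBB
BBBBRRBBB
BBWGGRBBB
After op 3 fill(4,0,K) [70 cells changed]:
KKKKKKKKK
KKKKGKKKK
KKKKKKKKK
KKKKKGKKK
KKKKKGKKK
KKKKKGKKK
KKKKKGKKK
KKKKRRKKK
KKWGGRKKK
After op 4 fill(0,3,R) [70 cells changed]:
RRRRRRRRR
RRRRGRRRR
RRRRRRRRR
RRRRRGRRR
RRRRRGRRR
RRRRRGRRR
RRRRRGRRR
RRRRRRRRR
RRWGGRRRR
After op 5 paint(5,5,W):
RRRRRRRRR
RRRRGRRRR
RRRRRRRRR
RRRRRGRRR
RRRRRGRRR
RRRRRWRRR
RRRRRGRRR
RRRRRRRRR
RRWGGRRRR

Answer: RRRRRRRRR
RRRRGRRRR
RRRRRRRRR
RRRRRGRRR
RRRRRGRRR
RRRRRWRRR
RRRRRGRRR
RRRRRRRRR
RRWGGRRRR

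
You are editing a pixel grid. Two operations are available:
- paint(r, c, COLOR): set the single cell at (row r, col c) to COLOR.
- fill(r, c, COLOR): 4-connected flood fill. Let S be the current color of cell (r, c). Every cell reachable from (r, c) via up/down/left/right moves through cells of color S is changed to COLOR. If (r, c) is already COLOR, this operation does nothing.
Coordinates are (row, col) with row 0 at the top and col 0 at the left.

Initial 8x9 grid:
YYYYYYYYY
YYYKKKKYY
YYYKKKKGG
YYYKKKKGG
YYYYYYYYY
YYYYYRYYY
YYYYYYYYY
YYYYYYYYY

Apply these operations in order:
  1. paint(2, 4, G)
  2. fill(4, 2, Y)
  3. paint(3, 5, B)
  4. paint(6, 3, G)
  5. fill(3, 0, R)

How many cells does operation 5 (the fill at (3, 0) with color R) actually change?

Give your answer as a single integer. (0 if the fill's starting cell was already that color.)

After op 1 paint(2,4,G):
YYYYYYYYY
YYYKKKKYY
YYYKGKKGG
YYYKKKKGG
YYYYYYYYY
YYYYYRYYY
YYYYYYYYY
YYYYYYYYY
After op 2 fill(4,2,Y) [0 cells changed]:
YYYYYYYYY
YYYKKKKYY
YYYKGKKGG
YYYKKKKGG
YYYYYYYYY
YYYYYRYYY
YYYYYYYYY
YYYYYYYYY
After op 3 paint(3,5,B):
YYYYYYYYY
YYYKKKKYY
YYYKGKKGG
YYYKKBKGG
YYYYYYYYY
YYYYYRYYY
YYYYYYYYY
YYYYYYYYY
After op 4 paint(6,3,G):
YYYYYYYYY
YYYKKKKYY
YYYKGKKGG
YYYKKBKGG
YYYYYYYYY
YYYYYRYYY
YYYGYYYYY
YYYYYYYYY
After op 5 fill(3,0,R) [54 cells changed]:
RRRRRRRRR
RRRKKKKRR
RRRKGKKGG
RRRKKBKGG
RRRRRRRRR
RRRRRRRRR
RRRGRRRRR
RRRRRRRRR

Answer: 54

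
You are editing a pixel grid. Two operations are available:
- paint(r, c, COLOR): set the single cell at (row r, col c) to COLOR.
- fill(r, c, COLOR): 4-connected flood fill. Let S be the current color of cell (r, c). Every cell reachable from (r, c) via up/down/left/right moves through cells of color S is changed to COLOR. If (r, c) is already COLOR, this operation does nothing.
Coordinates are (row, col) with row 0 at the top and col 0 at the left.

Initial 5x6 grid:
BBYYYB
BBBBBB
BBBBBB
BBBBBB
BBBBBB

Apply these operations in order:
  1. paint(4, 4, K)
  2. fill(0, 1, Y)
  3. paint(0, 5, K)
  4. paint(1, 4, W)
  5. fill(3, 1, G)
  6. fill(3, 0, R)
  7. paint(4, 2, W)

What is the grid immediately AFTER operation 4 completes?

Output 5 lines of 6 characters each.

After op 1 paint(4,4,K):
BBYYYB
BBBBBB
BBBBBB
BBBBBB
BBBBKB
After op 2 fill(0,1,Y) [26 cells changed]:
YYYYYY
YYYYYY
YYYYYY
YYYYYY
YYYYKY
After op 3 paint(0,5,K):
YYYYYK
YYYYYY
YYYYYY
YYYYYY
YYYYKY
After op 4 paint(1,4,W):
YYYYYK
YYYYWY
YYYYYY
YYYYYY
YYYYKY

Answer: YYYYYK
YYYYWY
YYYYYY
YYYYYY
YYYYKY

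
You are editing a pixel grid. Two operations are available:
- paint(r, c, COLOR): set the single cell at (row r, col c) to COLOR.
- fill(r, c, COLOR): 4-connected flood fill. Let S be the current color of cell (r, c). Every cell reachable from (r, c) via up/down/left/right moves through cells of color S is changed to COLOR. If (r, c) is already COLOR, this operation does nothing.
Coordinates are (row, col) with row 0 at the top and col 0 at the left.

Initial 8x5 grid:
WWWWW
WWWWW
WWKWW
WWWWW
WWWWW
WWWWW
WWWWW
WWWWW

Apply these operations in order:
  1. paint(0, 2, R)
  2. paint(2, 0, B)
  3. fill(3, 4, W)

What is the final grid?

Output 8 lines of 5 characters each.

After op 1 paint(0,2,R):
WWRWW
WWWWW
WWKWW
WWWWW
WWWWW
WWWWW
WWWWW
WWWWW
After op 2 paint(2,0,B):
WWRWW
WWWWW
BWKWW
WWWWW
WWWWW
WWWWW
WWWWW
WWWWW
After op 3 fill(3,4,W) [0 cells changed]:
WWRWW
WWWWW
BWKWW
WWWWW
WWWWW
WWWWW
WWWWW
WWWWW

Answer: WWRWW
WWWWW
BWKWW
WWWWW
WWWWW
WWWWW
WWWWW
WWWWW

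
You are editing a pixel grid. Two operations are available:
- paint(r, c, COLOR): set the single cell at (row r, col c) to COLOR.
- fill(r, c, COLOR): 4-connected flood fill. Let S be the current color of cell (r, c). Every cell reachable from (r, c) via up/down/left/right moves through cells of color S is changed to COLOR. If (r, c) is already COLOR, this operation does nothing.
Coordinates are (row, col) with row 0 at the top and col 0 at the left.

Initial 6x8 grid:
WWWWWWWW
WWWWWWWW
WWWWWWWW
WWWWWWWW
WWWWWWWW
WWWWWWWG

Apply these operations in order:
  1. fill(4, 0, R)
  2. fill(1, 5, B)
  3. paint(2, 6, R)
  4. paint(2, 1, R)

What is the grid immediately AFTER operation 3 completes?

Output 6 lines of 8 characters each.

Answer: BBBBBBBB
BBBBBBBB
BBBBBBRB
BBBBBBBB
BBBBBBBB
BBBBBBBG

Derivation:
After op 1 fill(4,0,R) [47 cells changed]:
RRRRRRRR
RRRRRRRR
RRRRRRRR
RRRRRRRR
RRRRRRRR
RRRRRRRG
After op 2 fill(1,5,B) [47 cells changed]:
BBBBBBBB
BBBBBBBB
BBBBBBBB
BBBBBBBB
BBBBBBBB
BBBBBBBG
After op 3 paint(2,6,R):
BBBBBBBB
BBBBBBBB
BBBBBBRB
BBBBBBBB
BBBBBBBB
BBBBBBBG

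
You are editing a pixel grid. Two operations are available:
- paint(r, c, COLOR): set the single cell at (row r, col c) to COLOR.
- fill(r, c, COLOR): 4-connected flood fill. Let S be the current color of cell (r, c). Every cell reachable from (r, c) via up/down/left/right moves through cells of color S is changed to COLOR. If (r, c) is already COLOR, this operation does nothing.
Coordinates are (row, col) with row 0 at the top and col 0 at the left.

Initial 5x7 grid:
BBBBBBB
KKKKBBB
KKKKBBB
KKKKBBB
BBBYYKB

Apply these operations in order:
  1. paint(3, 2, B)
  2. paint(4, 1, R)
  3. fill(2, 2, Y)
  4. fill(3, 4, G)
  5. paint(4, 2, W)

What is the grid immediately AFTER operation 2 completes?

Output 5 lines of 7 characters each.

Answer: BBBBBBB
KKKKBBB
KKKKBBB
KKBKBBB
BRBYYKB

Derivation:
After op 1 paint(3,2,B):
BBBBBBB
KKKKBBB
KKKKBBB
KKBKBBB
BBBYYKB
After op 2 paint(4,1,R):
BBBBBBB
KKKKBBB
KKKKBBB
KKBKBBB
BRBYYKB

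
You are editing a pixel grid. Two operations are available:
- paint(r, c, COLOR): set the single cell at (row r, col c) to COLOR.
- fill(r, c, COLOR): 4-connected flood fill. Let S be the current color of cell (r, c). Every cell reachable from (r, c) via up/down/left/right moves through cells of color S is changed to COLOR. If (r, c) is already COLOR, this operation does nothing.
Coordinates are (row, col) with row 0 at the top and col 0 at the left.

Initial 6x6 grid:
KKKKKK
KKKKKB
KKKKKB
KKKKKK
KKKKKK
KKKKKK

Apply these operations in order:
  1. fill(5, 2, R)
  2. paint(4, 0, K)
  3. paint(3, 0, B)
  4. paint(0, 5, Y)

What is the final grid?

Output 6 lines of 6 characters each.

Answer: RRRRRY
RRRRRB
RRRRRB
BRRRRR
KRRRRR
RRRRRR

Derivation:
After op 1 fill(5,2,R) [34 cells changed]:
RRRRRR
RRRRRB
RRRRRB
RRRRRR
RRRRRR
RRRRRR
After op 2 paint(4,0,K):
RRRRRR
RRRRRB
RRRRRB
RRRRRR
KRRRRR
RRRRRR
After op 3 paint(3,0,B):
RRRRRR
RRRRRB
RRRRRB
BRRRRR
KRRRRR
RRRRRR
After op 4 paint(0,5,Y):
RRRRRY
RRRRRB
RRRRRB
BRRRRR
KRRRRR
RRRRRR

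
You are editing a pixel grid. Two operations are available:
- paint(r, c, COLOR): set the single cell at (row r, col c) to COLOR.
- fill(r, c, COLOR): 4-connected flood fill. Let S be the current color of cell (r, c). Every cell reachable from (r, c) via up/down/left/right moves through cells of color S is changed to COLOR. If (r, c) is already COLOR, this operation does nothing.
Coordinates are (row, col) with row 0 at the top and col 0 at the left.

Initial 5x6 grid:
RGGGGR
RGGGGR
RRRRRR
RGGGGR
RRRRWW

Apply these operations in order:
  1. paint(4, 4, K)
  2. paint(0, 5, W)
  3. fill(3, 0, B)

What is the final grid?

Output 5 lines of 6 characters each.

After op 1 paint(4,4,K):
RGGGGR
RGGGGR
RRRRRR
RGGGGR
RRRRKW
After op 2 paint(0,5,W):
RGGGGW
RGGGGR
RRRRRR
RGGGGR
RRRRKW
After op 3 fill(3,0,B) [15 cells changed]:
BGGGGW
BGGGGB
BBBBBB
BGGGGB
BBBBKW

Answer: BGGGGW
BGGGGB
BBBBBB
BGGGGB
BBBBKW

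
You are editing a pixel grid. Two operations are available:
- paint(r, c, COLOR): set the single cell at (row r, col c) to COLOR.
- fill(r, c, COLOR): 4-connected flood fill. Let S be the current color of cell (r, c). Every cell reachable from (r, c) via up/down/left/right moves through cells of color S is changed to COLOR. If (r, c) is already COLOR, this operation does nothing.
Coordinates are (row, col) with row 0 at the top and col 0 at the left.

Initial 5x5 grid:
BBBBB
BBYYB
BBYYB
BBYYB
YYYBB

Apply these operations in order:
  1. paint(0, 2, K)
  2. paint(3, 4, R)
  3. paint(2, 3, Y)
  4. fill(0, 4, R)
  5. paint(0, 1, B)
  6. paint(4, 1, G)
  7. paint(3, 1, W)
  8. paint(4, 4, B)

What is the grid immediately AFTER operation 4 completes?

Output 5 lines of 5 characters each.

After op 1 paint(0,2,K):
BBKBB
BBYYB
BBYYB
BBYYB
YYYBB
After op 2 paint(3,4,R):
BBKBB
BBYYB
BBYYB
BBYYR
YYYBB
After op 3 paint(2,3,Y):
BBKBB
BBYYB
BBYYB
BBYYR
YYYBB
After op 4 fill(0,4,R) [4 cells changed]:
BBKRR
BBYYR
BBYYR
BBYYR
YYYBB

Answer: BBKRR
BBYYR
BBYYR
BBYYR
YYYBB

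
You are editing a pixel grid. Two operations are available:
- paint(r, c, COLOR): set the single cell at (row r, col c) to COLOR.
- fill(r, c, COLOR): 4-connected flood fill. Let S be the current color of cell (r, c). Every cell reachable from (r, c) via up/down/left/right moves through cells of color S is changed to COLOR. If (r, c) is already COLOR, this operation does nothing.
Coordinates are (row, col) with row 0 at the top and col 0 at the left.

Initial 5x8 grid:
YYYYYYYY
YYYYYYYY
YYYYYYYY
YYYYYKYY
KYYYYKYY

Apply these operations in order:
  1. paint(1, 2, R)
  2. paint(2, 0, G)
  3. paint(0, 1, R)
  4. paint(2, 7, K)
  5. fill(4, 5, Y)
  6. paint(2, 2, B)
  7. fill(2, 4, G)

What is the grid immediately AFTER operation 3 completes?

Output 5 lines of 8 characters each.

Answer: YRYYYYYY
YYRYYYYY
GYYYYYYY
YYYYYKYY
KYYYYKYY

Derivation:
After op 1 paint(1,2,R):
YYYYYYYY
YYRYYYYY
YYYYYYYY
YYYYYKYY
KYYYYKYY
After op 2 paint(2,0,G):
YYYYYYYY
YYRYYYYY
GYYYYYYY
YYYYYKYY
KYYYYKYY
After op 3 paint(0,1,R):
YRYYYYYY
YYRYYYYY
GYYYYYYY
YYYYYKYY
KYYYYKYY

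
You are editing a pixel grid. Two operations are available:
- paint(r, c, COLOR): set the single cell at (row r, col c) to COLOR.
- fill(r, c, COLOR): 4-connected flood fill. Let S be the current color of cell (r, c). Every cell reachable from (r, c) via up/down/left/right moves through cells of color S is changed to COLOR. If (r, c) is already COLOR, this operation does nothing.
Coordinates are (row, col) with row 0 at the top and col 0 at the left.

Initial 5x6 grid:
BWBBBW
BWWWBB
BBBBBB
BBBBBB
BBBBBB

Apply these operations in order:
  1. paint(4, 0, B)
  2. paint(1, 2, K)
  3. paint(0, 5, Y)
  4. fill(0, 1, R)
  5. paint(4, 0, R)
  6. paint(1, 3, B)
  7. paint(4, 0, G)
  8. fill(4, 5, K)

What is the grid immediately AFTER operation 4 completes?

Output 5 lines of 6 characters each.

After op 1 paint(4,0,B):
BWBBBW
BWWWBB
BBBBBB
BBBBBB
BBBBBB
After op 2 paint(1,2,K):
BWBBBW
BWKWBB
BBBBBB
BBBBBB
BBBBBB
After op 3 paint(0,5,Y):
BWBBBY
BWKWBB
BBBBBB
BBBBBB
BBBBBB
After op 4 fill(0,1,R) [2 cells changed]:
BRBBBY
BRKWBB
BBBBBB
BBBBBB
BBBBBB

Answer: BRBBBY
BRKWBB
BBBBBB
BBBBBB
BBBBBB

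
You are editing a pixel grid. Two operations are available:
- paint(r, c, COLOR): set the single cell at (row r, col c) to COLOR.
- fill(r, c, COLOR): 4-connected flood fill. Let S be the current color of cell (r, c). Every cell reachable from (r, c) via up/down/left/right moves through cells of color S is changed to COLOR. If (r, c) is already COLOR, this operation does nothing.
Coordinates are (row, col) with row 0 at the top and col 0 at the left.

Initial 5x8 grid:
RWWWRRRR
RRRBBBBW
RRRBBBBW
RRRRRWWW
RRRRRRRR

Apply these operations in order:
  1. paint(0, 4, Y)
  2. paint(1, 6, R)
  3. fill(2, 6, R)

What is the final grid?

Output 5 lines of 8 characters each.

After op 1 paint(0,4,Y):
RWWWYRRR
RRRBBBBW
RRRBBBBW
RRRRRWWW
RRRRRRRR
After op 2 paint(1,6,R):
RWWWYRRR
RRRBBBRW
RRRBBBBW
RRRRRWWW
RRRRRRRR
After op 3 fill(2,6,R) [7 cells changed]:
RWWWYRRR
RRRRRRRW
RRRRRRRW
RRRRRWWW
RRRRRRRR

Answer: RWWWYRRR
RRRRRRRW
RRRRRRRW
RRRRRWWW
RRRRRRRR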